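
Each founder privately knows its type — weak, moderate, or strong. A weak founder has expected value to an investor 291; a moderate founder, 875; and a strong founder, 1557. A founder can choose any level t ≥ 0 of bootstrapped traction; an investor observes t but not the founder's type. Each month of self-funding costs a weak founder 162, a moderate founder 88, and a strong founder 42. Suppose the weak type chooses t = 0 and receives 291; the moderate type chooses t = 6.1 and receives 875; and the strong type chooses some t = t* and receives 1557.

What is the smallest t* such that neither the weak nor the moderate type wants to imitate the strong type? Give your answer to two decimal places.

Weak type (on-path payoff 291) won't mimic when 291 ≥ 1557 − 162·t*, i.e. t* ≥ 7.81.
Moderate type (on-path payoff 875 − 88×6.1 = 338.2) won't mimic when 338.2 ≥ 1557 − 88·t*, i.e. t* ≥ 13.85.
Both must hold, so t* = max(7.81, 13.85) = 13.85. The moderate type's constraint binds.

13.85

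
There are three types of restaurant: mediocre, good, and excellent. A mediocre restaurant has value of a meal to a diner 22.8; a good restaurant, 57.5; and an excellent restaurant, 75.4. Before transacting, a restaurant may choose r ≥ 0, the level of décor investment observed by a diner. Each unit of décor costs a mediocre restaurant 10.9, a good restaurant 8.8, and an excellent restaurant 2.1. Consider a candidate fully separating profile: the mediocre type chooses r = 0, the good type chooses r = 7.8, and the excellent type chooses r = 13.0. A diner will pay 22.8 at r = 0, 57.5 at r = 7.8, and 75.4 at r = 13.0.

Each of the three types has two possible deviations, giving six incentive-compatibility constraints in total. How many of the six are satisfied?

5

Good (own payoff 57.5 − 8.8×7.8 = -11.14): to r=0 gives 22.8 → profitable ✗; to r=13.0 gives 75.4 − 8.8×13.0 = -39 → no gain ✓.
Mediocre (own payoff 22.8): to r=7.8 gives 57.5 − 10.9×7.8 = -27.52 → no gain ✓; to r=13.0 gives 75.4 − 10.9×13.0 = -66.3 → no gain ✓.
Excellent (own payoff 75.4 − 2.1×13.0 = 48.1): to r=0 gives 22.8 → no gain ✓; to r=7.8 gives 57.5 − 2.1×7.8 = 41.12 → no gain ✓.
5 of the 6 constraints hold; not an equilibrium.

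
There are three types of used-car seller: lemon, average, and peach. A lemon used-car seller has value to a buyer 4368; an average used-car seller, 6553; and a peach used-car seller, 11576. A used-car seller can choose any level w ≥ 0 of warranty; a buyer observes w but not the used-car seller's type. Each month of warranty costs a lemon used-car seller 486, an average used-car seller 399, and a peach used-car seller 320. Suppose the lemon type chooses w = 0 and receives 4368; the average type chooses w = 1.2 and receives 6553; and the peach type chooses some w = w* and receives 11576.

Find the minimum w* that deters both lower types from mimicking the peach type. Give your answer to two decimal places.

14.83

Lemon type (on-path payoff 4368) won't mimic when 4368 ≥ 11576 − 486·w*, i.e. w* ≥ 14.83.
Average type (on-path payoff 6553 − 399×1.2 = 6074.2) won't mimic when 6074.2 ≥ 11576 − 399·w*, i.e. w* ≥ 13.79.
Both must hold, so w* = max(14.83, 13.79) = 14.83. The lemon type's constraint binds.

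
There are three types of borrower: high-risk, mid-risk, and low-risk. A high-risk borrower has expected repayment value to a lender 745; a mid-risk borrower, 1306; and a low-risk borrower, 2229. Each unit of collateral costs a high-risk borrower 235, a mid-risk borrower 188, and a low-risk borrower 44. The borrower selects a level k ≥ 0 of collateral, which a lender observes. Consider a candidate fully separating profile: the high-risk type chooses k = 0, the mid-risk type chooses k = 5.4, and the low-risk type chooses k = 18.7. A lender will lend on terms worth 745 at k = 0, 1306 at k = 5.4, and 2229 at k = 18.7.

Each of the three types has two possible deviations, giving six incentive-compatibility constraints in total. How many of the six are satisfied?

Low-risk (own payoff 2229 − 44×18.7 = 1406.2): to k=0 gives 745 → no gain ✓; to k=5.4 gives 1306 − 44×5.4 = 1068.4 → no gain ✓.
Mid-risk (own payoff 1306 − 188×5.4 = 290.8): to k=0 gives 745 → profitable ✗; to k=18.7 gives 2229 − 188×18.7 = -1286.6 → no gain ✓.
High-risk (own payoff 745): to k=5.4 gives 1306 − 235×5.4 = 37 → no gain ✓; to k=18.7 gives 2229 − 235×18.7 = -2165.5 → no gain ✓.
5 of the 6 constraints hold; not an equilibrium.

5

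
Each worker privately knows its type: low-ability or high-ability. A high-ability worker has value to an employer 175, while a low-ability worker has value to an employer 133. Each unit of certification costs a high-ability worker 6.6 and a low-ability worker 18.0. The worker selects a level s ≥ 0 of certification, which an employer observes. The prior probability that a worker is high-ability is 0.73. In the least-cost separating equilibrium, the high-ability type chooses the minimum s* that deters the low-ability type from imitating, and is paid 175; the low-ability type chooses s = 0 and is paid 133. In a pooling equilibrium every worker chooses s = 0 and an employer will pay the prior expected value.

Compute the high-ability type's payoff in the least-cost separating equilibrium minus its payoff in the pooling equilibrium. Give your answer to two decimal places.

Least-cost separating signal: s* solves 133 = 175 − 18.0·s*, so s* = (175 − 133)/18.0 ≈ 2.3333.
High-ability type's separating payoff: 175 − 6.6 × s* = 175 − 6.6 × (175 − 133)/18.0 = 175 − 277.2/18.0 = 159.6.
Pooling payoff: 0.73 × 175 + 0.27 × 133 = 163.66.
Difference: 159.6 − 163.66 = -4.06.
The high-ability type would prefer the pooling outcome.

-4.06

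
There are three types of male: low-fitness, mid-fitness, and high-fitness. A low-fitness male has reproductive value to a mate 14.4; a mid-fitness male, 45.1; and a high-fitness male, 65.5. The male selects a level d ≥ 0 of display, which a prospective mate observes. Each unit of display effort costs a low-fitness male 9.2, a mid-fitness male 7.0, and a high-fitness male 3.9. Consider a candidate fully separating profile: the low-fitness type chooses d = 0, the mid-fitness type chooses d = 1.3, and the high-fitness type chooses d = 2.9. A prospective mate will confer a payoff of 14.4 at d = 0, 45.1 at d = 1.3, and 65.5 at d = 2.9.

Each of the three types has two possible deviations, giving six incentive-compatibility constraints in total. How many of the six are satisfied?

High-fitness (own payoff 65.5 − 3.9×2.9 = 54.19): to d=0 gives 14.4 → no gain ✓; to d=1.3 gives 45.1 − 3.9×1.3 = 40.03 → no gain ✓.
Mid-fitness (own payoff 45.1 − 7.0×1.3 = 36): to d=0 gives 14.4 → no gain ✓; to d=2.9 gives 65.5 − 7.0×2.9 = 45.2 → profitable ✗.
Low-fitness (own payoff 14.4): to d=1.3 gives 45.1 − 9.2×1.3 = 33.14 → profitable ✗; to d=2.9 gives 65.5 − 9.2×2.9 = 38.82 → profitable ✗.
3 of the 6 constraints hold; not an equilibrium.

3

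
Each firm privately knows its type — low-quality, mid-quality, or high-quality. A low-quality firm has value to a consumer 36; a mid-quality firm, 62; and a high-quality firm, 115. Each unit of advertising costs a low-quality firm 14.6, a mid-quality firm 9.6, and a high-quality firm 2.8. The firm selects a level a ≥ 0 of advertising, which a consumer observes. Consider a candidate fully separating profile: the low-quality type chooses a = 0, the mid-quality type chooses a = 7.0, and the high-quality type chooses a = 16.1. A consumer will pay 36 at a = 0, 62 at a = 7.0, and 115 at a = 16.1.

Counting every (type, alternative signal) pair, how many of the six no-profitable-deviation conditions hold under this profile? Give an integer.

Mid-quality (own payoff 62 − 9.6×7.0 = -5.2): to a=0 gives 36 → profitable ✗; to a=16.1 gives 115 − 9.6×16.1 = -39.56 → no gain ✓.
High-quality (own payoff 115 − 2.8×16.1 = 69.92): to a=0 gives 36 → no gain ✓; to a=7.0 gives 62 − 2.8×7.0 = 42.4 → no gain ✓.
Low-quality (own payoff 36): to a=7.0 gives 62 − 14.6×7.0 = -40.2 → no gain ✓; to a=16.1 gives 115 − 14.6×16.1 = -120.06 → no gain ✓.
5 of the 6 constraints hold; not an equilibrium.

5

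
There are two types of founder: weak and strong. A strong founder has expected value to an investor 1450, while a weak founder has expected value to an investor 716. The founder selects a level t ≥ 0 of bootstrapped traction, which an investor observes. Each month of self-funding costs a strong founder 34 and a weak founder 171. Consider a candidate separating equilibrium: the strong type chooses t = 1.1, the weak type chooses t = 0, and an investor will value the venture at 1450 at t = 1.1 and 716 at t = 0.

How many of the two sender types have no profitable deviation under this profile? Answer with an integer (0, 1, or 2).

1

Weak type: stay at 0 → 716; mimic → 1450 − 171 × 1.1 = 1261.9. IC fails (716 < 1261.9).
Strong type: signal → 1450 − 34 × 1.1 = 1412.6; deviate to 0 → 716. IC holds (1412.6 ≥ 716).
1 of 2 constraints hold, so this profile is not an equilibrium.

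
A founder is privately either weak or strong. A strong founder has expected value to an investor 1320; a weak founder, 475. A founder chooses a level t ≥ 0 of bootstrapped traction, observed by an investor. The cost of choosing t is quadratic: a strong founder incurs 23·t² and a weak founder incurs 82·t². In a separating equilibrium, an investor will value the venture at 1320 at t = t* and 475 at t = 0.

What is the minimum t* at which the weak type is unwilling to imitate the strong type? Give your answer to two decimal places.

3.21

The weak type at t = 0 receives 475; imitating at t* yields 1320 − 82·t*².
Indifference: 475 = 1320 − 82·t*², so t*² = (1320 − 475) / 82 ≈ 10.3049.
t* = √10.3049 ≈ 3.21.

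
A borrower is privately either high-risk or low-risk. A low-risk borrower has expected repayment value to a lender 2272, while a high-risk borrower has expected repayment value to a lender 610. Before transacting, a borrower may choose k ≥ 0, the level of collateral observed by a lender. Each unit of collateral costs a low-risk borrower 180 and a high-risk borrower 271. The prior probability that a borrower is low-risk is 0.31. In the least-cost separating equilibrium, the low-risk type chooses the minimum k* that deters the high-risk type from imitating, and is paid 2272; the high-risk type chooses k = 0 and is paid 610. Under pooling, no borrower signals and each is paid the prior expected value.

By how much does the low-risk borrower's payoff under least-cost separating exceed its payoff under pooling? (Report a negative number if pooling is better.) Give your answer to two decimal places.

42.87

Least-cost separating signal: k* solves 610 = 2272 − 271·k*, so k* = (2272 − 610)/271 ≈ 6.1328.
Low-risk type's separating payoff: 2272 − 180 × k* = 2272 − 180 × (2272 − 610)/271 = 2272 − 299160/271 ≈ 1168.0886.
Pooling payoff: 0.31 × 2272 + 0.69 × 610 = 1125.22.
Difference: 1168.0886 − 1125.22 = 42.8686, i.e. 42.87 to two decimal places.
The low-risk type prefers to separate.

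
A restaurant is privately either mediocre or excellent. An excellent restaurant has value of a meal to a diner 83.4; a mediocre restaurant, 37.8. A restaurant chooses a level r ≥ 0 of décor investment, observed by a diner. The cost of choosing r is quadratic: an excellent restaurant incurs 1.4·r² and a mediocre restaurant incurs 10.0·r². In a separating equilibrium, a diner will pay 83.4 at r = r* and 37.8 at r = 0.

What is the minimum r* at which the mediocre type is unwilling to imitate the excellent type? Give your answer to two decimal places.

2.14

The mediocre type at r = 0 receives 37.8; imitating at r* yields 83.4 − 10.0·r*².
Indifference: 37.8 = 83.4 − 10.0·r*², so r*² = (83.4 − 37.8) / 10.0 = 4.56.
r* = √4.56 ≈ 2.14.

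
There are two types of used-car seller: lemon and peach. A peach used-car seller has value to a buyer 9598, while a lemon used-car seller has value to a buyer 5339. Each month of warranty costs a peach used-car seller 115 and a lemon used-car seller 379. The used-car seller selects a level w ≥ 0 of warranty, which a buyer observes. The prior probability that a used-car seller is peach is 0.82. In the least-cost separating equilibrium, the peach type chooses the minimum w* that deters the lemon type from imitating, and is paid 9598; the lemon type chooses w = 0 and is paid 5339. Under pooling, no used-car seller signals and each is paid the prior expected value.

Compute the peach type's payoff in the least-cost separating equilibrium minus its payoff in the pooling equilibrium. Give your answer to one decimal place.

-525.7

Least-cost separating signal: w* solves 5339 = 9598 − 379·w*, so w* = (9598 − 5339)/379 ≈ 11.2375.
Peach type's separating payoff: 9598 − 115 × w* = 9598 − 115 × (9598 − 5339)/379 = 9598 − 489785/379 ≈ 8305.691.
Pooling payoff: 0.82 × 9598 + 0.18 × 5339 = 8831.38.
Difference: 8305.691 − 8831.38 = -525.689, i.e. -525.7 to one decimal place.
The peach type would prefer the pooling outcome.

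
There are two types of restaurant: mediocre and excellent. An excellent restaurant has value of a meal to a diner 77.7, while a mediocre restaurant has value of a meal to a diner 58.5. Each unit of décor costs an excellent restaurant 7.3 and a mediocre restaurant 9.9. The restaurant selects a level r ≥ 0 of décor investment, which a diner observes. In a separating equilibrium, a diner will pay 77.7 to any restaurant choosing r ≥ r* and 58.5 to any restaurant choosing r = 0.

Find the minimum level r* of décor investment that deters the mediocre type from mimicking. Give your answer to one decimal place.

1.9

A mediocre restaurant choosing r = 0 receives 58.5.
Imitating at r* instead would pay 77.7 at cost 9.9·r*, netting 77.7 − 9.9·r*.
Indifference: 58.5 = 77.7 − 9.9·r*, so r* = (77.7 − 58.5) / 9.9 ≈ 1.9.
This is the mediocre type's binding incentive-compatibility constraint; any r ≥ 1.9 sustains separation on that side.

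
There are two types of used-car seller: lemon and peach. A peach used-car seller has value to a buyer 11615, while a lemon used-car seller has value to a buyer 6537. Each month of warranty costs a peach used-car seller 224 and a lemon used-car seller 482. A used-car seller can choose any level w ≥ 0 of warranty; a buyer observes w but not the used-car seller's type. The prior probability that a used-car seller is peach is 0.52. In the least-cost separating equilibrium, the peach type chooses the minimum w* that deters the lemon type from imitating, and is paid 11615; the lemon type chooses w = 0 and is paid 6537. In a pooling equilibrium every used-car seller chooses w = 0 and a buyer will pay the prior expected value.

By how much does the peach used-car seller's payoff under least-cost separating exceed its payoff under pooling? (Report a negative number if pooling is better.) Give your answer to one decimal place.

Least-cost separating signal: w* solves 6537 = 11615 − 482·w*, so w* = (11615 − 6537)/482 ≈ 10.5353.
Peach type's separating payoff: 11615 − 224 × w* = 11615 − 224 × (11615 − 6537)/482 = 11615 − 1137472/482 ≈ 9255.100.
Pooling payoff: 0.52 × 11615 + 0.48 × 6537 = 9177.56.
Difference: 9255.100 − 9177.56 = 77.54, i.e. 77.5 to one decimal place.
The peach type prefers to separate.

77.5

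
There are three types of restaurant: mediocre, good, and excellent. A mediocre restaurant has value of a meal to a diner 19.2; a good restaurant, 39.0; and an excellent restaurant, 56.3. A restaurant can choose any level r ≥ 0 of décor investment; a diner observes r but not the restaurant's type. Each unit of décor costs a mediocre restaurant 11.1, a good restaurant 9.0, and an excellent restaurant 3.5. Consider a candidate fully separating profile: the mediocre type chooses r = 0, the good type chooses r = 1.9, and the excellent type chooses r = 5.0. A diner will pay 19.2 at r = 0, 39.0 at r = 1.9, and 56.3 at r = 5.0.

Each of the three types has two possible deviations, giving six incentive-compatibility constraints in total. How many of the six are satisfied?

6

Mediocre (own payoff 19.2): to r=1.9 gives 39.0 − 11.1×1.9 = 17.91 → no gain ✓; to r=5.0 gives 56.3 − 11.1×5.0 = 0.8 → no gain ✓.
Excellent (own payoff 56.3 − 3.5×5.0 = 38.8): to r=0 gives 19.2 → no gain ✓; to r=1.9 gives 39.0 − 3.5×1.9 = 32.35 → no gain ✓.
Good (own payoff 39.0 − 9.0×1.9 = 21.9): to r=0 gives 19.2 → no gain ✓; to r=5.0 gives 56.3 − 9.0×5.0 = 11.3 → no gain ✓.
6 of the 6 constraints hold; this profile is a separating equilibrium.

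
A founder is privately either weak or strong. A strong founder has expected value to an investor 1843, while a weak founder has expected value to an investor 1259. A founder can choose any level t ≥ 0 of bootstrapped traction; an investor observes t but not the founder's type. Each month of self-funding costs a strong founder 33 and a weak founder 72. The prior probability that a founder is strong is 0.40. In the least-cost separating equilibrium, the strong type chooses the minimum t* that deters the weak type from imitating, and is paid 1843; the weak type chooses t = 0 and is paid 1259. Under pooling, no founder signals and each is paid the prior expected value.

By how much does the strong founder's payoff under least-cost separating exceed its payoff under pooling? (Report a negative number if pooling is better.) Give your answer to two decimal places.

Least-cost separating signal: t* solves 1259 = 1843 − 72·t*, so t* = (1843 − 1259)/72 ≈ 8.1111.
Strong type's separating payoff: 1843 − 33 × t* = 1843 − 33 × (1843 − 1259)/72 = 1843 − 19272/72 ≈ 1575.3333.
Pooling payoff: 0.40 × 1843 + 0.60 × 1259 = 1492.6.
Difference: 1575.3333 − 1492.6 = 82.7333, i.e. 82.73 to two decimal places.
The strong type prefers to separate.

82.73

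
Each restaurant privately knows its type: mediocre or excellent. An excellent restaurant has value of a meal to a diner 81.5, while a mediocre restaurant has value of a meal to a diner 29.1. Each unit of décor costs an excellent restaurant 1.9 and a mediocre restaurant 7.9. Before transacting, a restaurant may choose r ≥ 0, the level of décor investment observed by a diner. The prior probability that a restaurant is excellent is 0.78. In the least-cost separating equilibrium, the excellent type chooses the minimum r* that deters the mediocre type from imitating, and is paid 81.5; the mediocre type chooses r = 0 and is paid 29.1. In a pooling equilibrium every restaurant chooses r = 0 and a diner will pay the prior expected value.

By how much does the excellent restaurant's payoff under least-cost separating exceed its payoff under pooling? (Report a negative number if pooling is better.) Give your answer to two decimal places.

-1.07

Least-cost separating signal: r* solves 29.1 = 81.5 − 7.9·r*, so r* = (81.5 − 29.1)/7.9 ≈ 6.6329.
Excellent type's separating payoff: 81.5 − 1.9 × r* = 81.5 − 1.9 × (81.5 − 29.1)/7.9 = 81.5 − 99.56/7.9 ≈ 68.8975.
Pooling payoff: 0.78 × 81.5 + 0.22 × 29.1 = 69.972.
Difference: 68.8975 − 69.972 = -1.0745, i.e. -1.07 to two decimal places.
The excellent type would prefer the pooling outcome.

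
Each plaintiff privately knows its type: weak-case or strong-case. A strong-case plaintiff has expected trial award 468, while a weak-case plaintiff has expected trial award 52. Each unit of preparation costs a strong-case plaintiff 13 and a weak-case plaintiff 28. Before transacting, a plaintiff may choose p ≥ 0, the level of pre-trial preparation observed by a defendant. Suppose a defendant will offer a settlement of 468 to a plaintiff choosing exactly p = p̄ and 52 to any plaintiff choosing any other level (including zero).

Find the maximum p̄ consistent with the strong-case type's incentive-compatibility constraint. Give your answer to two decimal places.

32.00

Choosing p̄ yields the strong-case type 468 − 13·p̄; choosing zero yields 52.
The strong-case type is indifferent at 468 − 13·p̄ = 52, i.e. p̄ = (468 − 52) / 13 = 32.00.
For any p̄ above 32.00 the strong-case type would rather pool at zero, so separation collapses.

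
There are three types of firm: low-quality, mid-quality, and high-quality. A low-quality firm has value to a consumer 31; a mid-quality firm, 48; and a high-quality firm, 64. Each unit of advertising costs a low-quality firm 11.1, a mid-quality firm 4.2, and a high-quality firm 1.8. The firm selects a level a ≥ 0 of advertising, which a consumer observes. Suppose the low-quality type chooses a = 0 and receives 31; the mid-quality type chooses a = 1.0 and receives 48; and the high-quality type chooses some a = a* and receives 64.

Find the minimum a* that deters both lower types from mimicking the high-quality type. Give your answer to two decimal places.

Mid-quality type (on-path payoff 48 − 4.2×1.0 = 43.8) won't mimic when 43.8 ≥ 64 − 4.2·a*, i.e. a* ≥ 4.81.
Low-quality type (on-path payoff 31) won't mimic when 31 ≥ 64 − 11.1·a*, i.e. a* ≥ 2.97.
Both must hold, so a* = max(2.97, 4.81) = 4.81. The mid-quality type's constraint binds.

4.81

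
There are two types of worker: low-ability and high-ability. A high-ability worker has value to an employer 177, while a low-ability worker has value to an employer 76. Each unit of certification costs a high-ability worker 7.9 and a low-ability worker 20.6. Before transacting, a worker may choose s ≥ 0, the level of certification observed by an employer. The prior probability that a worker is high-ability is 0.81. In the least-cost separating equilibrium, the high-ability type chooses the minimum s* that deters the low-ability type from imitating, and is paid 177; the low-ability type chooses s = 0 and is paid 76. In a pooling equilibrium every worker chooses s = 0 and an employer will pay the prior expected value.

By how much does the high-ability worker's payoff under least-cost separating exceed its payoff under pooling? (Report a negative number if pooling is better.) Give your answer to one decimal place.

Least-cost separating signal: s* solves 76 = 177 − 20.6·s*, so s* = (177 − 76)/20.6 ≈ 4.9029.
High-ability type's separating payoff: 177 − 7.9 × s* = 177 − 7.9 × (177 − 76)/20.6 = 177 − 797.9/20.6 ≈ 138.267.
Pooling payoff: 0.81 × 177 + 0.19 × 76 = 157.81.
Difference: 138.267 − 157.81 = -19.543, i.e. -19.5 to one decimal place.
The high-ability type would prefer the pooling outcome.

-19.5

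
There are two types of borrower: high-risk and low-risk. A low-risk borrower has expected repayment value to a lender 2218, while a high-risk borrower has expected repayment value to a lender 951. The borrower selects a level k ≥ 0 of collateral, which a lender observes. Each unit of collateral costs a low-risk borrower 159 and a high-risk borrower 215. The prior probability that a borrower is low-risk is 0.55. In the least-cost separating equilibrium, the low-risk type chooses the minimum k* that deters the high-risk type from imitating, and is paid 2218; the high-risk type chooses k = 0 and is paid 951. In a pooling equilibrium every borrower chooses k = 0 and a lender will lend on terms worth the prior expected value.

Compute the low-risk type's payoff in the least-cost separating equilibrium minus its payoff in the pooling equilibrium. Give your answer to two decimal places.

-366.84

Least-cost separating signal: k* solves 951 = 2218 − 215·k*, so k* = (2218 − 951)/215 ≈ 5.8930.
Low-risk type's separating payoff: 2218 − 159 × k* = 2218 − 159 × (2218 − 951)/215 = 2218 − 201453/215 ≈ 1281.0093.
Pooling payoff: 0.55 × 2218 + 0.45 × 951 = 1647.85.
Difference: 1281.0093 − 1647.85 = -366.8407, i.e. -366.84 to two decimal places.
The low-risk type would prefer the pooling outcome.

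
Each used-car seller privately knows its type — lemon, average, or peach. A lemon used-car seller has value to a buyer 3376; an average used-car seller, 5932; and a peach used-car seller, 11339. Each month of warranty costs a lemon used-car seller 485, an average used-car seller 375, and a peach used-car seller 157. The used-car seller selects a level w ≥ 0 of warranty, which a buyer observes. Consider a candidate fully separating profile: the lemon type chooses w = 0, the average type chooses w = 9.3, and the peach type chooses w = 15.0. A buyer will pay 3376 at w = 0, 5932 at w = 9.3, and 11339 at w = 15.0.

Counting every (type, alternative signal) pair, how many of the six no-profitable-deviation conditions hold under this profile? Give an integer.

3

Average (own payoff 5932 − 375×9.3 = 2444.5): to w=0 gives 3376 → profitable ✗; to w=15.0 gives 11339 − 375×15.0 = 5714 → profitable ✗.
Peach (own payoff 11339 − 157×15.0 = 8984): to w=0 gives 3376 → no gain ✓; to w=9.3 gives 5932 − 157×9.3 = 4471.9 → no gain ✓.
Lemon (own payoff 3376): to w=9.3 gives 5932 − 485×9.3 = 1421.5 → no gain ✓; to w=15.0 gives 11339 − 485×15.0 = 4064 → profitable ✗.
3 of the 6 constraints hold; not an equilibrium.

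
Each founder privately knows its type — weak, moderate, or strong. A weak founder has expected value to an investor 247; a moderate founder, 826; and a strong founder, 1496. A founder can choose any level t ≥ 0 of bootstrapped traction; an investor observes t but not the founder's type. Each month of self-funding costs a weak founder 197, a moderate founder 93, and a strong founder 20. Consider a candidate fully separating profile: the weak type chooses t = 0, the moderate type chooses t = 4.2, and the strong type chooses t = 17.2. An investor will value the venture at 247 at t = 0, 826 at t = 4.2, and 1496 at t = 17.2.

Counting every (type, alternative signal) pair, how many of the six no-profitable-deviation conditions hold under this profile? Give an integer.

6

Strong (own payoff 1496 − 20×17.2 = 1152): to t=0 gives 247 → no gain ✓; to t=4.2 gives 826 − 20×4.2 = 742 → no gain ✓.
Weak (own payoff 247): to t=4.2 gives 826 − 197×4.2 = -1.4 → no gain ✓; to t=17.2 gives 1496 − 197×17.2 = -1892.4 → no gain ✓.
Moderate (own payoff 826 − 93×4.2 = 435.4): to t=0 gives 247 → no gain ✓; to t=17.2 gives 1496 − 93×17.2 = -103.6 → no gain ✓.
6 of the 6 constraints hold; this profile is a separating equilibrium.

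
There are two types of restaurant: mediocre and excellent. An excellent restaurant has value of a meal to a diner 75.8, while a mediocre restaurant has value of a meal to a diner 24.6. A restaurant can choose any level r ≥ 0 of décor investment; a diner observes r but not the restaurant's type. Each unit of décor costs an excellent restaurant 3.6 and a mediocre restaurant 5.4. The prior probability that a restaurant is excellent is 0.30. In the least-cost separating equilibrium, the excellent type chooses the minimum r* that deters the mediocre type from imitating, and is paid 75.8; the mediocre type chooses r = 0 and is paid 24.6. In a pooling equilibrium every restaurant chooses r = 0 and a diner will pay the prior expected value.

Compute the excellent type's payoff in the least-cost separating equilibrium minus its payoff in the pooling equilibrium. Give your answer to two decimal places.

Least-cost separating signal: r* solves 24.6 = 75.8 − 5.4·r*, so r* = (75.8 − 24.6)/5.4 ≈ 9.4815.
Excellent type's separating payoff: 75.8 − 3.6 × r* = 75.8 − 3.6 × (75.8 − 24.6)/5.4 = 75.8 − 184.32/5.4 ≈ 41.6667.
Pooling payoff: 0.30 × 75.8 + 0.70 × 24.6 = 39.96.
Difference: 41.6667 − 39.96 = 1.7067, i.e. 1.71 to two decimal places.
The excellent type prefers to separate.

1.71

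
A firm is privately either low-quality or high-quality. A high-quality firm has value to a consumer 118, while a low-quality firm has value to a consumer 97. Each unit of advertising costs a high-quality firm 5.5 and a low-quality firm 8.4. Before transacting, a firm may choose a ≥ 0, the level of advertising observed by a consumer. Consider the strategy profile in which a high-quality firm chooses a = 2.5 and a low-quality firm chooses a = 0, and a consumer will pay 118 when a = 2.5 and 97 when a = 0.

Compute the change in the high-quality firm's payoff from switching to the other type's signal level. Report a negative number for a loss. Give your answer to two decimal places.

Playing a = 2.5 the high-quality firm receives 118 − 5.5 × 2.5 = 104.25.
Deviating to a = 0 yields 97 instead.
Gain from deviating: 97 − 104.25 = -7.25.
The gain is negative, so the high-quality type's incentive-compatibility constraint is satisfied.

-7.25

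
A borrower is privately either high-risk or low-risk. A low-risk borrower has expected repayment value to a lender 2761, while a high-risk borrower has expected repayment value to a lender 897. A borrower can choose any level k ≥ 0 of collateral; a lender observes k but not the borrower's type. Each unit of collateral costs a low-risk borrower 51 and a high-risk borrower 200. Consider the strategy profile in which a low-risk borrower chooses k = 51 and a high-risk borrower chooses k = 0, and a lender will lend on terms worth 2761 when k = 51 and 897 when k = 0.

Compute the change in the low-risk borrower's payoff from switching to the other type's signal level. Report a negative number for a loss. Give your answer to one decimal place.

Playing k = 51 the low-risk borrower receives 2761 − 51 × 51 = 160.
Deviating to k = 0 yields 897 instead.
Gain from deviating: 897 − 160 = 737.0.
The gain is positive, so the low-risk type's incentive-compatibility constraint is violated — this profile is not a separating equilibrium.

737.0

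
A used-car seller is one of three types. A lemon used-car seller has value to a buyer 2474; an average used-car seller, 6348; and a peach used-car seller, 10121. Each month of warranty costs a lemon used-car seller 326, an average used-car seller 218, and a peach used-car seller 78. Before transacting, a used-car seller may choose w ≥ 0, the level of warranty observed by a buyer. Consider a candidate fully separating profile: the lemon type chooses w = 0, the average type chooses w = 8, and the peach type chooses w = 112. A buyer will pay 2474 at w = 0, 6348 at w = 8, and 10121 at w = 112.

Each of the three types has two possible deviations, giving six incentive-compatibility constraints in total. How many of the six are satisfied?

Average (own payoff 6348 − 218×8 = 4604): to w=0 gives 2474 → no gain ✓; to w=112 gives 10121 − 218×112 = -14295 → no gain ✓.
Peach (own payoff 10121 − 78×112 = 1385): to w=0 gives 2474 → profitable ✗; to w=8 gives 6348 − 78×8 = 5724 → profitable ✗.
Lemon (own payoff 2474): to w=8 gives 6348 − 326×8 = 3740 → profitable ✗; to w=112 gives 10121 − 326×112 = -26391 → no gain ✓.
3 of the 6 constraints hold; not an equilibrium.

3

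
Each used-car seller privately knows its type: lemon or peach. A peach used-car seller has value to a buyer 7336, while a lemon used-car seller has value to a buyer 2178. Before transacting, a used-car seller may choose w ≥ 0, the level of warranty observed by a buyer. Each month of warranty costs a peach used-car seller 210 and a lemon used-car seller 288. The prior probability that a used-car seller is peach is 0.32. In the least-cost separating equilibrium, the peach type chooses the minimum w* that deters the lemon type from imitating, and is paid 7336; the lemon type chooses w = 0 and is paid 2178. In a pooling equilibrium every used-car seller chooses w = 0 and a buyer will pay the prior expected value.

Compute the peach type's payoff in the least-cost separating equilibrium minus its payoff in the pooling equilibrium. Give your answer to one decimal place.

Least-cost separating signal: w* solves 2178 = 7336 − 288·w*, so w* = (7336 − 2178)/288 ≈ 17.9097.
Peach type's separating payoff: 7336 − 210 × w* = 7336 − 210 × (7336 − 2178)/288 = 7336 − 1083180/288 ≈ 3574.958.
Pooling payoff: 0.32 × 7336 + 0.68 × 2178 = 3828.56.
Difference: 3574.958 − 3828.56 = -253.602, i.e. -253.6 to one decimal place.
The peach type would prefer the pooling outcome.

-253.6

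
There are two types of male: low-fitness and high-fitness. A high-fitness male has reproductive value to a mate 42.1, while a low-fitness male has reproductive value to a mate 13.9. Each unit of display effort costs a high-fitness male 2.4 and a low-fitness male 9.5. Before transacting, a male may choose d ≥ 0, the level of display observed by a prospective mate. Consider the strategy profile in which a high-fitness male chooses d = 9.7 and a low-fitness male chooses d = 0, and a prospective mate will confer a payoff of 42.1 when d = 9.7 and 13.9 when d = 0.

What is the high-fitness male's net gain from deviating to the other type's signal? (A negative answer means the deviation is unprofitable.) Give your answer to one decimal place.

Playing d = 9.7 the high-fitness male receives 42.1 − 2.4 × 9.7 = 18.82.
Deviating to d = 0 yields 13.9 instead.
Gain from deviating: 13.9 − 18.82 = -4.92, i.e. -4.9 to one decimal place.
The gain is negative, so the high-fitness type's incentive-compatibility constraint is satisfied.

-4.9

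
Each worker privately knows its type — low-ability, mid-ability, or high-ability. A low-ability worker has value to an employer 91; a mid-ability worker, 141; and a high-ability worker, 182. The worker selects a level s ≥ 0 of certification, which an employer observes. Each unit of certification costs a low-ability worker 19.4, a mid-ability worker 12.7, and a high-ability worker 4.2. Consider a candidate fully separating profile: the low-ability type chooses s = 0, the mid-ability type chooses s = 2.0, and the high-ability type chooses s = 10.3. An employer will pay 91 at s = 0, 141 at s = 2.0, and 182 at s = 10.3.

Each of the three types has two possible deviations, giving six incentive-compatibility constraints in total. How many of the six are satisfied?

5

High-ability (own payoff 182 − 4.2×10.3 = 138.74): to s=0 gives 91 → no gain ✓; to s=2.0 gives 141 − 4.2×2.0 = 132.6 → no gain ✓.
Low-ability (own payoff 91): to s=2.0 gives 141 − 19.4×2.0 = 102.2 → profitable ✗; to s=10.3 gives 182 − 19.4×10.3 = -17.82 → no gain ✓.
Mid-ability (own payoff 141 − 12.7×2.0 = 115.6): to s=0 gives 91 → no gain ✓; to s=10.3 gives 182 − 12.7×10.3 = 51.19 → no gain ✓.
5 of the 6 constraints hold; not an equilibrium.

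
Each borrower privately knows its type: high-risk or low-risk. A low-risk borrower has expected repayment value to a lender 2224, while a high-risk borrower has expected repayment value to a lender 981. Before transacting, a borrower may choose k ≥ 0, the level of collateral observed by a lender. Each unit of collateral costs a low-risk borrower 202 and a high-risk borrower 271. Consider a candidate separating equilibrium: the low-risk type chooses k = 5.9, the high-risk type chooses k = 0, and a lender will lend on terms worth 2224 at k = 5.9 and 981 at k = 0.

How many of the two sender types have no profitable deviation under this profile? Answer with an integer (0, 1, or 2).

Low-risk type: signal → 2224 − 202 × 5.9 = 1032.2; deviate to 0 → 981. IC holds (1032.2 ≥ 981).
High-risk type: stay at 0 → 981; mimic → 2224 − 271 × 5.9 = 625.1. IC holds (981 ≥ 625.1).
2 of 2 constraints hold, so this is a separating equilibrium.

2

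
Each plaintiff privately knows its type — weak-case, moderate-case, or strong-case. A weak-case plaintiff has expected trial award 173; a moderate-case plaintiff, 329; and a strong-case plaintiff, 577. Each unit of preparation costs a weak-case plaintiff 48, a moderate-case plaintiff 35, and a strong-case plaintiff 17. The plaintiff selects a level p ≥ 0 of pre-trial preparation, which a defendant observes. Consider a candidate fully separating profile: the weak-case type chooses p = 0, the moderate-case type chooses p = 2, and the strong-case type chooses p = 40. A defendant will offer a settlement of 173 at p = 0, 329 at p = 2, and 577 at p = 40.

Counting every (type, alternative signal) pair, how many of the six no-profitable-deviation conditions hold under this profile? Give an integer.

3

Weak-case (own payoff 173): to p=2 gives 329 − 48×2 = 233 → profitable ✗; to p=40 gives 577 − 48×40 = -1343 → no gain ✓.
Moderate-case (own payoff 329 − 35×2 = 259): to p=0 gives 173 → no gain ✓; to p=40 gives 577 − 35×40 = -823 → no gain ✓.
Strong-case (own payoff 577 − 17×40 = -103): to p=0 gives 173 → profitable ✗; to p=2 gives 329 − 17×2 = 295 → profitable ✗.
3 of the 6 constraints hold; not an equilibrium.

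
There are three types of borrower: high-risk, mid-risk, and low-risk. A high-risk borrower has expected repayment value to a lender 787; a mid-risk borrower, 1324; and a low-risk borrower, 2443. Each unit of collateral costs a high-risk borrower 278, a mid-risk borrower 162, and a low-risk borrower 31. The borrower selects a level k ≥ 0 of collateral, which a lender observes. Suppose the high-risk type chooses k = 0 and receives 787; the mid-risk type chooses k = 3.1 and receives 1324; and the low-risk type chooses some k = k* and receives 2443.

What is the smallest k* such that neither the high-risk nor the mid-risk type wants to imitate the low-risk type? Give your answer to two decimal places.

Mid-risk type (on-path payoff 1324 − 162×3.1 = 821.8) won't mimic when 821.8 ≥ 2443 − 162·k*, i.e. k* ≥ 10.01.
High-risk type (on-path payoff 787) won't mimic when 787 ≥ 2443 − 278·k*, i.e. k* ≥ 5.96.
Both must hold, so k* = max(5.96, 10.01) = 10.01. The mid-risk type's constraint binds.

10.01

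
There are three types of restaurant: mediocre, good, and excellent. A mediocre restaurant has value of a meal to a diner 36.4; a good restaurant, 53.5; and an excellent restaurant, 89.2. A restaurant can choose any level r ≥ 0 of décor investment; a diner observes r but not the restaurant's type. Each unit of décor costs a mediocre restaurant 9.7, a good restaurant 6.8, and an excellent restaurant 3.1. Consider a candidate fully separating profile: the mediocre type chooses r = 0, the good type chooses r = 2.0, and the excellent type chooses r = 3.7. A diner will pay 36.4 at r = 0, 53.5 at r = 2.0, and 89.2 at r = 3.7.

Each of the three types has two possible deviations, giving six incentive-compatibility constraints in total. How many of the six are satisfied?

Good (own payoff 53.5 − 6.8×2.0 = 39.9): to r=0 gives 36.4 → no gain ✓; to r=3.7 gives 89.2 − 6.8×3.7 = 64.04 → profitable ✗.
Excellent (own payoff 89.2 − 3.1×3.7 = 77.73): to r=0 gives 36.4 → no gain ✓; to r=2.0 gives 53.5 − 3.1×2.0 = 47.3 → no gain ✓.
Mediocre (own payoff 36.4): to r=2.0 gives 53.5 − 9.7×2.0 = 34.1 → no gain ✓; to r=3.7 gives 89.2 − 9.7×3.7 = 53.31 → profitable ✗.
4 of the 6 constraints hold; not an equilibrium.

4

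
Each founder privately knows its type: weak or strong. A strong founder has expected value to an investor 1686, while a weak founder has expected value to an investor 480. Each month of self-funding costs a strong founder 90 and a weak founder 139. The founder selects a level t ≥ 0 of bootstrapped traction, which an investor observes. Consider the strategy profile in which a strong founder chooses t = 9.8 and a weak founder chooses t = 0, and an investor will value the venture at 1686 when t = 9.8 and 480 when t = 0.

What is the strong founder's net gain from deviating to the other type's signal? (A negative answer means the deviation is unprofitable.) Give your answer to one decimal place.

Playing t = 9.8 the strong founder receives 1686 − 90 × 9.8 = 804.
Deviating to t = 0 yields 480 instead.
Gain from deviating: 480 − 804 = -324.0.
The gain is negative, so the strong type's incentive-compatibility constraint is satisfied.

-324.0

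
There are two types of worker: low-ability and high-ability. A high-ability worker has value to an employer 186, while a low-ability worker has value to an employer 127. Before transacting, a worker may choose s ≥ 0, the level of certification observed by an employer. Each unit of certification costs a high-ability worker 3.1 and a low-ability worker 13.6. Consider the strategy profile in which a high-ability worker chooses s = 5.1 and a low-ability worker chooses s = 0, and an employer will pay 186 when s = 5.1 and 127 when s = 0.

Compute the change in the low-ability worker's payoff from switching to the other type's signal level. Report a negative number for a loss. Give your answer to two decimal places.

-10.36

Playing s = 0 the low-ability worker receives 127.
Deviating to s = 5.1 brings payment 186 at cost 13.6 × 5.1 = 69.36, netting 116.64.
Gain from deviating: 116.64 − 127 = -10.36.
The gain is negative, so the low-ability type's incentive-compatibility constraint is satisfied.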